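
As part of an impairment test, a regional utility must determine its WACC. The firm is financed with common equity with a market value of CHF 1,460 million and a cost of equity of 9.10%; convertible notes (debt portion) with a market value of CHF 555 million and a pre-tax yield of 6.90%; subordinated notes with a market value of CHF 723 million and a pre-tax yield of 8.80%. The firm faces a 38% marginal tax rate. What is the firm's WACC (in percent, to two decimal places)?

7.16%

Total capital V = 1460 + 555 + 723 = 2738.
Equity: weight = 1460/2738 = 0.5332; cost = 9.1%.
Convertible notes (debt portion): weight = 555/2738 = 0.2027; after-tax cost = 6.9% × (1 − 38%) = 4.2780%.
Subordinated notes: weight = 723/2738 = 0.2641; after-tax cost = 8.8% × (1 − 38%) = 5.4560%.
WACC = 0.5332 × 9.1000% + 0.2027 × 4.2780% + 0.2641 × 5.4560% = 7.1603%.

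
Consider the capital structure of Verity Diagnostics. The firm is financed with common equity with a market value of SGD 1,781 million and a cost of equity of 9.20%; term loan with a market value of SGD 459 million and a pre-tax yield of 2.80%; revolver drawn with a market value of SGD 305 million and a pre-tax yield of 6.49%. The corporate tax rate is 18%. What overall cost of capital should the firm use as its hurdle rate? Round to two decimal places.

7.49%

Total capital V = 1781 + 459 + 305 = 2545.
Equity: weight = 1781/2545 = 0.6998; cost = 9.2%.
Term loan: weight = 459/2545 = 0.1804; after-tax cost = 2.8% × (1 − 18%) = 2.2960%.
Revolver drawn: weight = 305/2545 = 0.1198; after-tax cost = 6.49% × (1 − 18%) = 5.3218%.
WACC = 0.6998 × 9.2000% + 0.1804 × 2.2960% + 0.1198 × 5.3218% = 7.4901%.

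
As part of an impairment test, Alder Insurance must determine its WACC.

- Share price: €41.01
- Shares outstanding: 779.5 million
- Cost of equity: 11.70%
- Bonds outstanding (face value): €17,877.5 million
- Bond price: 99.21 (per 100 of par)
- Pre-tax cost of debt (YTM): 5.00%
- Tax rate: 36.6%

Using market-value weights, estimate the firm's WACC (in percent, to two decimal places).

Market value of equity E = 41.01 × 779.5m = 31967.295m. Market value of debt D = 17877.5m × 99.21/100 = 17736.26775m.
Total capital V = 31967.295 + 17736.26775 = 49703.56275.
Equity: weight = 31967.295/49703.56275 = 0.6432; cost = 11.7%.
Bonds outstanding: weight = 17736.26775/49703.56275 = 0.3568; after-tax cost = 5% × (1 − 36.6%) = 3.1700%.
WACC = 0.6432 × 11.7000% + 0.3568 × 3.1700% = 8.6561%.

8.66%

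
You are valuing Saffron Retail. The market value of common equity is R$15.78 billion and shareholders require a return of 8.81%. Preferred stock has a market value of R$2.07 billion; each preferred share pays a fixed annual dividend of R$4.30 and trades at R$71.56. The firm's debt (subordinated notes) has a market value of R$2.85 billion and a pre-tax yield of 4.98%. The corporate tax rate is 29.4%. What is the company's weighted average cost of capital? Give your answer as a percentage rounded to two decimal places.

Cost of preferred: Rp = 4.3 / 71.56 = 6.0089%.
Total capital V = 15.78 + 2.07 + 2.85 = 20.7.
Equity: weight = 15.78/20.7 = 0.7623; cost = 8.81%.
Preferred: weight = 2.07/20.7 = 0.1000; cost = 6.0089%.
Subordinated notes: weight = 2.85/20.7 = 0.1377; after-tax cost = 4.98% × (1 − 29.4%) = 3.5159%.
WACC = 0.7623 × 8.8100% + 0.1000 × 6.0089% + 0.1377 × 3.5159% = 7.8010%.

7.80%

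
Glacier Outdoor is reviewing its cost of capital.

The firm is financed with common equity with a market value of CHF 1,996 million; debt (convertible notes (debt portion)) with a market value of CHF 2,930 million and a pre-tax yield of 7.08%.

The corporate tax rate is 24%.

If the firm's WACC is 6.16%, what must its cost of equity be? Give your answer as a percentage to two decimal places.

7.30%

Total capital V = 1996 + 2930 = 4926.
Equity weight = 1996/4926 = 0.4052.
Convertible notes (debt portion) weight = 2930/4926 = 0.5948.
Debt contribution = 0.5948 × 7.08% × (1 − 24%) = 3.2005%.
Required equity contribution = 6.16% − 3.2005% = 2.9595%.
Re = 2.9595% / 0.4052 = 7.3038%.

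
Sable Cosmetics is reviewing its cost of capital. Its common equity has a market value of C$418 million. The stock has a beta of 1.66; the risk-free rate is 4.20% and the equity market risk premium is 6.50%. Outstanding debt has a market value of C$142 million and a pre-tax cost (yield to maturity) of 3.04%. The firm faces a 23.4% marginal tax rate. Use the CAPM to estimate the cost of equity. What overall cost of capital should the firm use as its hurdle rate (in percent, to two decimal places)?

11.78%

Cost of equity via CAPM: Re = 4.2% + 1.66 × 6.5% = 14.9900%.
Total capital V = 418 + 142 = 560.
Equity: weight = 418/560 = 0.7464; cost = 14.99%.
Debt: weight = 142/560 = 0.2536; after-tax cost = 3.04% × (1 − 23.4%) = 2.3286%.
WACC = 0.7464 × 14.9900% + 0.2536 × 2.3286% = 11.7794%.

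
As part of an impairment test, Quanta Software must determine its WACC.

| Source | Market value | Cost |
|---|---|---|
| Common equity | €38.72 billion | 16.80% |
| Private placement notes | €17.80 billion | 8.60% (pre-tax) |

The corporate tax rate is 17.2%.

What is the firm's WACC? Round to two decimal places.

Total capital V = 38.72 + 17.8 = 56.52.
Equity: weight = 38.72/56.52 = 0.6851; cost = 16.8%.
Private placement notes: weight = 17.8/56.52 = 0.3149; after-tax cost = 8.6% × (1 − 17.2%) = 7.1208%.
WACC = 0.6851 × 16.8000% + 0.3149 × 7.1208% = 13.7517%.

13.75%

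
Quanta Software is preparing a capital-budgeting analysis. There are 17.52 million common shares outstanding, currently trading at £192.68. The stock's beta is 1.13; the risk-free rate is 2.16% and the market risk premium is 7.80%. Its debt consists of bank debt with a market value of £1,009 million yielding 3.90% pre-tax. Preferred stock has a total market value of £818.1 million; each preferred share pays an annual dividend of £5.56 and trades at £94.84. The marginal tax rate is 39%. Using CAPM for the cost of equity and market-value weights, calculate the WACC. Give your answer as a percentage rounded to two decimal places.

Cost of equity via CAPM: Re = 2.16% + 1.13 × 7.8% = 10.9740%.
Cost of preferred: Rp = 5.56 / 94.84 = 5.8625%.
Market value of equity E = 192.68 × 17.52m = 3375.7536m.
Total capital V = 3375.7536 + 818.1 + 1009 = 5202.8536.
Equity: weight = 3375.7536/5202.8536 = 0.6488; cost = 10.974%.
Preferred: weight = 818.1/5202.8536 = 0.1572; cost = 5.8625%.
Bank debt: weight = 1009/5202.8536 = 0.1939; after-tax cost = 3.9% × (1 − 39%) = 2.3790%.
WACC = 0.6488 × 10.9740% + 0.1572 × 5.8625% + 0.1939 × 2.3790% = 8.5034%.

8.50%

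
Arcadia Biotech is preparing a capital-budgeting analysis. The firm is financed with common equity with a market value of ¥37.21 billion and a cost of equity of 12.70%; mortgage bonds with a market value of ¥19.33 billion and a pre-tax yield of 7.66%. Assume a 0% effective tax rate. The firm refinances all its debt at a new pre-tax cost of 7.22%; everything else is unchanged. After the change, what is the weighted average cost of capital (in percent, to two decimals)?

10.83%

After the change:
Total capital V = 37.21 + 19.33 = 56.54.
Equity: weight = 37.21/56.54 = 0.6581; cost = 12.7%.
Mortgage bonds: weight = 19.33/56.54 = 0.3419; after-tax cost = 7.22% × (1 − 0%) = 7.2200%.
WACC = 0.6581 × 12.7000% + 0.3419 × 7.2200% = 10.8265%.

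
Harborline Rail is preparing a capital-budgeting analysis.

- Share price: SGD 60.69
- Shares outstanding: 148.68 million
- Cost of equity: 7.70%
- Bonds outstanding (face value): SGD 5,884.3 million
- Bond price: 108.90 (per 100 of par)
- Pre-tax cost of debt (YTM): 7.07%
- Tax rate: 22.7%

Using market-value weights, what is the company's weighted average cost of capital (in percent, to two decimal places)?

6.77%

Market value of equity E = 60.69 × 148.68m = 9023.3892m. Market value of debt D = 5884.3m × 108.9/100 = 6408.0027m.
Total capital V = 9023.3892 + 6408.0027 = 15431.3919.
Equity: weight = 9023.3892/15431.3919 = 0.5847; cost = 7.7%.
Bonds outstanding: weight = 6408.0027/15431.3919 = 0.4153; after-tax cost = 7.07% × (1 − 22.7%) = 5.4651%.
WACC = 0.5847 × 7.7000% + 0.4153 × 5.4651% = 6.7719%.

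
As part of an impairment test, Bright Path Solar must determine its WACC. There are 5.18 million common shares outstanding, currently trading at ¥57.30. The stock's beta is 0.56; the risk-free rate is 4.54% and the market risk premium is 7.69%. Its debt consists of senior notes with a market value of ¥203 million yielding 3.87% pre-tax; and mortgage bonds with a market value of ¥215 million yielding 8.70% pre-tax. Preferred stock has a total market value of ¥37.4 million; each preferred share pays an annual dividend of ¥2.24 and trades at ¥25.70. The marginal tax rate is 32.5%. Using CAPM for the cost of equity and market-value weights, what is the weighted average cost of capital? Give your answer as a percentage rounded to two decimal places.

Cost of equity via CAPM: Re = 4.54% + 0.56 × 7.69% = 8.8464%.
Cost of preferred: Rp = 2.24 / 25.7 = 8.7160%.
Market value of equity E = 57.3 × 5.18m = 296.814m.
Total capital V = 296.814 + 37.4 + 203 + 215 = 752.214.
Equity: weight = 296.814/752.214 = 0.3946; cost = 8.8464%.
Preferred: weight = 37.4/752.214 = 0.0497; cost = 8.716%.
Senior notes: weight = 203/752.214 = 0.2699; after-tax cost = 3.87% × (1 − 32.5%) = 2.6123%.
Mortgage bonds: weight = 215/752.214 = 0.2858; after-tax cost = 8.7% × (1 − 32.5%) = 5.8725%.
WACC = 0.3946 × 8.8464% + 0.0497 × 8.7160% + 0.2699 × 2.6123% + 0.2858 × 5.8725% = 6.3075%.

6.31%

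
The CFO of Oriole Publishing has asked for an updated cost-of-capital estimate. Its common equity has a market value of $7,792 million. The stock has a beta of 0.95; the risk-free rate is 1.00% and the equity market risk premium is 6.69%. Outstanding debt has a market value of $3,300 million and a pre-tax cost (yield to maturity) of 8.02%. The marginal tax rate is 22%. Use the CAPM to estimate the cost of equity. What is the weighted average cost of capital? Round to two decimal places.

7.03%

Cost of equity via CAPM: Re = 1.0% + 0.95 × 6.69% = 7.3555%.
Total capital V = 7792 + 3300 = 11092.
Equity: weight = 7792/11092 = 0.7025; cost = 7.3555%.
Debt: weight = 3300/11092 = 0.2975; after-tax cost = 8.02% × (1 − 22%) = 6.2556%.
WACC = 0.7025 × 7.3555% + 0.2975 × 6.2556% = 7.0283%.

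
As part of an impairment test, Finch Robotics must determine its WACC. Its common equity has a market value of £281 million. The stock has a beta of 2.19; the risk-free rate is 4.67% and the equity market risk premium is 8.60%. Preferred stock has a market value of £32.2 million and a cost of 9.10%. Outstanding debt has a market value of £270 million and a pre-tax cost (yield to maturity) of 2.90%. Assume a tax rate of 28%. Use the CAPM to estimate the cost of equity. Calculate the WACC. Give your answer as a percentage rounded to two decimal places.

12.79%

Cost of equity via CAPM: Re = 4.67% + 2.19 × 8.6% = 23.5040%.
Total capital V = 281 + 32.2 + 270 = 583.2.
Equity: weight = 281/583.2 = 0.4818; cost = 23.504%.
Preferred: weight = 32.2/583.2 = 0.0552; cost = 9.1%.
Debt: weight = 270/583.2 = 0.4630; after-tax cost = 2.9% × (1 − 28%) = 2.0880%.
WACC = 0.4818 × 23.5040% + 0.0552 × 9.1000% + 0.4630 × 2.0880% = 12.7939%.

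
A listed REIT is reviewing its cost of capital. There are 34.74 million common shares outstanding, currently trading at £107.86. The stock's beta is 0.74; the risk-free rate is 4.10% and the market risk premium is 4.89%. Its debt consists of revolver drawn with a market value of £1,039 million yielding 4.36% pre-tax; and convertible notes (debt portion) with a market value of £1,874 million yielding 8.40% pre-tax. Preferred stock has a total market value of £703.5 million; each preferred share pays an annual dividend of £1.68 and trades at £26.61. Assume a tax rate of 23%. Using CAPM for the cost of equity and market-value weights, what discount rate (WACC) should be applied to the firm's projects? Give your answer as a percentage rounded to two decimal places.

Cost of equity via CAPM: Re = 4.1% + 0.74 × 4.89% = 7.7186%.
Cost of preferred: Rp = 1.68 / 26.61 = 6.3134%.
Market value of equity E = 107.86 × 34.74m = 3747.0564m.
Total capital V = 3747.0564 + 703.5 + 1039 + 1874 = 7363.5564.
Equity: weight = 3747.0564/7363.5564 = 0.5089; cost = 7.7186%.
Preferred: weight = 703.5/7363.5564 = 0.0955; cost = 6.3134%.
Revolver drawn: weight = 1039/7363.5564 = 0.1411; after-tax cost = 4.36% × (1 − 23%) = 3.3572%.
Convertible notes (debt portion): weight = 1874/7363.5564 = 0.2545; after-tax cost = 8.4% × (1 − 23%) = 6.4680%.
WACC = 0.5089 × 7.7186% + 0.0955 × 6.3134% + 0.1411 × 3.3572% + 0.2545 × 6.4680% = 6.6507%.

6.65%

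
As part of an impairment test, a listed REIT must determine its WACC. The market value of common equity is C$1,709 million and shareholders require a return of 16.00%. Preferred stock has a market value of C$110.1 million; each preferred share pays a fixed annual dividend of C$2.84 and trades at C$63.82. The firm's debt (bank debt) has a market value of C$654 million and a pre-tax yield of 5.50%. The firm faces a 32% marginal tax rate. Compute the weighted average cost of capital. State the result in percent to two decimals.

Cost of preferred: Rp = 2.84 / 63.82 = 4.4500%.
Total capital V = 1709 + 110.1 + 654 = 2473.1.
Equity: weight = 1709/2473.1 = 0.6910; cost = 16%.
Preferred: weight = 110.1/2473.1 = 0.0445; cost = 4.45%.
Bank debt: weight = 654/2473.1 = 0.2644; after-tax cost = 5.5% × (1 − 32%) = 3.7400%.
WACC = 0.6910 × 16.0000% + 0.0445 × 4.4500% + 0.2644 × 3.7400% = 12.2437%.

12.24%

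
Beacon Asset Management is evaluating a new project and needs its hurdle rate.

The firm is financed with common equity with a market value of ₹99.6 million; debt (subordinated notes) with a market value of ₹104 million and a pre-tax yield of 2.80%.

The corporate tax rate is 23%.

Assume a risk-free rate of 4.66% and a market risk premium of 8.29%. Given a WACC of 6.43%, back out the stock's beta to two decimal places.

Total capital V = 99.6 + 104 = 203.6.
Equity weight = 99.6/203.6 = 0.4892.
Subordinated notes weight = 104/203.6 = 0.5108.
Debt contribution = 0.5108 × 2.8% × (1 − 23%) = 1.1013%.
Required equity contribution = 6.43% − 1.1013% = 5.3287%  ⇒  Re = 10.8928%.
CAPM: 10.8928% = 4.66% + β × 8.29%  ⇒  β = 0.7518.

0.75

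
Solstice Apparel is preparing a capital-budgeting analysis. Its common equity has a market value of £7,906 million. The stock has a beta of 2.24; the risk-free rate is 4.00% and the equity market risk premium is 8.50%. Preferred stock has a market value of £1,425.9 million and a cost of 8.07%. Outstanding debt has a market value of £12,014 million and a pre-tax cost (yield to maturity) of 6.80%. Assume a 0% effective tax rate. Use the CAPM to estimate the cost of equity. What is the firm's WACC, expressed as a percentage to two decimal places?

12.90%

Cost of equity via CAPM: Re = 4.0% + 2.24 × 8.5% = 23.0400%.
Total capital V = 7906 + 1425.9 + 12014 = 21345.9.
Equity: weight = 7906/21345.9 = 0.3704; cost = 23.04%.
Preferred: weight = 1425.9/21345.9 = 0.0668; cost = 8.07%.
Debt: weight = 12014/21345.9 = 0.5628; after-tax cost = 6.8% × (1 − 0%) = 6.8000%.
WACC = 0.3704 × 23.0400% + 0.0668 × 8.0700% + 0.5628 × 6.8000% = 12.8997%.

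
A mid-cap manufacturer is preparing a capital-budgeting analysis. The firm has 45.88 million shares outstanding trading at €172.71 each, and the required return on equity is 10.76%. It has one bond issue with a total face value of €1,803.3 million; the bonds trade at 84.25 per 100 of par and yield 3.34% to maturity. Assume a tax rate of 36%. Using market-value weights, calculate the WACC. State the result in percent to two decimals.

Market value of equity E = 172.71 × 45.88m = 7923.9348m. Market value of debt D = 1803.3m × 84.25/100 = 1519.28025m.
Total capital V = 7923.9348 + 1519.28025 = 9443.21505.
Equity: weight = 7923.9348/9443.21505 = 0.8391; cost = 10.76%.
Bonds outstanding: weight = 1519.28025/9443.21505 = 0.1609; after-tax cost = 3.34% × (1 − 36%) = 2.1376%.
WACC = 0.8391 × 10.7600% + 0.1609 × 2.1376% = 9.3728%.

9.37%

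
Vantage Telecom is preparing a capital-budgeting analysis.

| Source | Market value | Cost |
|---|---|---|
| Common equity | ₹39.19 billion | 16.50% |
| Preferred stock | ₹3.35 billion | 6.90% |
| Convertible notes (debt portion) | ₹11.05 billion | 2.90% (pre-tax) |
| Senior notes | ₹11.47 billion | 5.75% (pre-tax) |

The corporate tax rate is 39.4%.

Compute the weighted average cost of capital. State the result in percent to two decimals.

11.21%

Total capital V = 39.19 + 3.35 + 11.05 + 11.47 = 65.06.
Equity: weight = 39.19/65.06 = 0.6024; cost = 16.5%.
Preferred: weight = 3.35/65.06 = 0.0515; cost = 6.9%.
Convertible notes (debt portion): weight = 11.05/65.06 = 0.1698; after-tax cost = 2.9% × (1 − 39.4%) = 1.7574%.
Senior notes: weight = 11.47/65.06 = 0.1763; after-tax cost = 5.75% × (1 − 39.4%) = 3.4845%.
WACC = 0.6024 × 16.5000% + 0.0515 × 6.9000% + 0.1698 × 1.7574% + 0.1763 × 3.4845% = 11.2071%.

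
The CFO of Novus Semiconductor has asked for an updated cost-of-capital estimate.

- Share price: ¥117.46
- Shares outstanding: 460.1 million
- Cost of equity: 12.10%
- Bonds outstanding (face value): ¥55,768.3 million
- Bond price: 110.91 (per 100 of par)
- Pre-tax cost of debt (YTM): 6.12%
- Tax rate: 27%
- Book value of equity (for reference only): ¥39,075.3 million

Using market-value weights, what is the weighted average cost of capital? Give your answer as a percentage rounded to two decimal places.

Market value of equity E = 117.46 × 460.1m = 54043.346m. Market value of debt D = 55768.3m × 110.91/100 = 61852.62153m.
Total capital V = 54043.346 + 61852.62153 = 115895.96753.
Equity: weight = 54043.346/115895.96753 = 0.4663; cost = 12.1%.
Bonds outstanding: weight = 61852.62153/115895.96753 = 0.5337; after-tax cost = 6.12% × (1 − 27%) = 4.4676%.
WACC = 0.4663 × 12.1000% + 0.5337 × 4.4676% = 8.0267%.

8.03%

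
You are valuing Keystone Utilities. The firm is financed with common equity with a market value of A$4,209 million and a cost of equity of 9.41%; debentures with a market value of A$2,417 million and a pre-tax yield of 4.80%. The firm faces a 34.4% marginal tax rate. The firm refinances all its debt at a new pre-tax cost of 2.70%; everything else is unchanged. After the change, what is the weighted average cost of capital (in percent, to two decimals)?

After the change:
Total capital V = 4209 + 2417 = 6626.
Equity: weight = 4209/6626 = 0.6352; cost = 9.41%.
Debentures: weight = 2417/6626 = 0.3648; after-tax cost = 2.7% × (1 − 34.4%) = 1.7712%.
WACC = 0.6352 × 9.4100% + 0.3648 × 1.7712% = 6.6236%.

6.62%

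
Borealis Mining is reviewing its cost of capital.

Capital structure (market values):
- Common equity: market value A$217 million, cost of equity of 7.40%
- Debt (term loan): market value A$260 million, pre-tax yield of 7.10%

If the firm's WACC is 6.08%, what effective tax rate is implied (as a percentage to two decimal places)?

29.88%

Total capital V = 217 + 260 = 477.
Equity weight = 217/477 = 0.4549.
Term loan weight = 260/477 = 0.5451.
Equity contribution = 0.4549 × 7.4% = 3.3665%.
Debt contribution must be 6.08% − 3.3665% = 2.7135%.
0.5451 × 7.1% × (1 − T) = 2.7135%  ⇒  (1 − T) = 0.7012.
T = 29.8830%.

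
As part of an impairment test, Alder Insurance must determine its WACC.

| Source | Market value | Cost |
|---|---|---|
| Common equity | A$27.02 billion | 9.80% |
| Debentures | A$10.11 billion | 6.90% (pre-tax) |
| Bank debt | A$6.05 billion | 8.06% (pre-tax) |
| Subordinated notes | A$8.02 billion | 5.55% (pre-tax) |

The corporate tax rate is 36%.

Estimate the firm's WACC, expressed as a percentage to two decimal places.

7.21%

Total capital V = 27.02 + 10.11 + 6.05 + 8.02 = 51.2.
Equity: weight = 27.02/51.2 = 0.5277; cost = 9.8%.
Debentures: weight = 10.11/51.2 = 0.1975; after-tax cost = 6.9% × (1 − 36%) = 4.4160%.
Bank debt: weight = 6.05/51.2 = 0.1182; after-tax cost = 8.06% × (1 − 36%) = 5.1584%.
Subordinated notes: weight = 8.02/51.2 = 0.1566; after-tax cost = 5.55% × (1 − 36%) = 3.5520%.
WACC = 0.5277 × 9.8000% + 0.1975 × 4.4160% + 0.1182 × 5.1584% + 0.1566 × 3.5520% = 7.2097%.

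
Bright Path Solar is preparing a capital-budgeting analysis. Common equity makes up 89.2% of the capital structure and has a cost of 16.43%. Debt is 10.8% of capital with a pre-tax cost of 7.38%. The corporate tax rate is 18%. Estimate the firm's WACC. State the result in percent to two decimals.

15.31%

After-tax cost of debt = 7.38% × (1 − 18%) = 6.0516%.
WACC = 0.892 × 16.4300% + 0.108 × 6.0516% = 15.3091%.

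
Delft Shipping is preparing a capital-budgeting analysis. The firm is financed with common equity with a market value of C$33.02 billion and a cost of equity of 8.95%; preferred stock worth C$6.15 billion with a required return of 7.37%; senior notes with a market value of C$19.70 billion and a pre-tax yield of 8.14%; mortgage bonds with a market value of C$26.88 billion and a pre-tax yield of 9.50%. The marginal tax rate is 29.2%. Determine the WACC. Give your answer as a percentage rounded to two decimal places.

7.41%

Total capital V = 33.02 + 6.15 + 19.7 + 26.88 = 85.75.
Equity: weight = 33.02/85.75 = 0.3851; cost = 8.95%.
Preferred: weight = 6.15/85.75 = 0.0717; cost = 7.37%.
Senior notes: weight = 19.7/85.75 = 0.2297; after-tax cost = 8.14% × (1 − 29.2%) = 5.7631%.
Mortgage bonds: weight = 26.88/85.75 = 0.3135; after-tax cost = 9.5% × (1 − 29.2%) = 6.7260%.
WACC = 0.3851 × 8.9500% + 0.0717 × 7.3700% + 0.2297 × 5.7631% + 0.3135 × 6.7260% = 7.4074%.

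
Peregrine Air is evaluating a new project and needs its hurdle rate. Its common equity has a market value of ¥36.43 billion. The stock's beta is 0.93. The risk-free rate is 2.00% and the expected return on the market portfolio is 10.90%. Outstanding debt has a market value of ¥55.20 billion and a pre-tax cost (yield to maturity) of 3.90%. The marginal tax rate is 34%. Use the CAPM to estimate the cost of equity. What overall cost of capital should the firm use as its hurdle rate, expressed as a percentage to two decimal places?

5.64%

Market risk premium = 10.9% − 2.0% = 8.9%.
Cost of equity via CAPM: Re = 2.0% + 0.93 × 8.9% = 10.2770%.
Total capital V = 36.43 + 55.2 = 91.63.
Equity: weight = 36.43/91.63 = 0.3976; cost = 10.277%.
Debt: weight = 55.2/91.63 = 0.6024; after-tax cost = 3.9% × (1 − 34%) = 2.5740%.
WACC = 0.3976 × 10.2770% + 0.6024 × 2.5740% = 5.6365%.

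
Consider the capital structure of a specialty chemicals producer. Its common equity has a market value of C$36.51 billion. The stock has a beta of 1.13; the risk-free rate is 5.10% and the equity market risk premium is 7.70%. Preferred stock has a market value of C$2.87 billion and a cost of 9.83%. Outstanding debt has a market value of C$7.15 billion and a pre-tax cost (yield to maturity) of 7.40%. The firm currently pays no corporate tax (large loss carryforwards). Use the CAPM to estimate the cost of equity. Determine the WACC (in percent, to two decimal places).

Cost of equity via CAPM: Re = 5.1% + 1.13 × 7.7% = 13.8010%.
Total capital V = 36.51 + 2.87 + 7.15 = 46.53.
Equity: weight = 36.51/46.53 = 0.7847; cost = 13.801%.
Preferred: weight = 2.87/46.53 = 0.0617; cost = 9.83%.
Debt: weight = 7.15/46.53 = 0.1537; after-tax cost = 7.4% × (1 − 0%) = 7.4000%.
WACC = 0.7847 × 13.8010% + 0.0617 × 9.8300% + 0.1537 × 7.4000% = 12.5725%.

12.57%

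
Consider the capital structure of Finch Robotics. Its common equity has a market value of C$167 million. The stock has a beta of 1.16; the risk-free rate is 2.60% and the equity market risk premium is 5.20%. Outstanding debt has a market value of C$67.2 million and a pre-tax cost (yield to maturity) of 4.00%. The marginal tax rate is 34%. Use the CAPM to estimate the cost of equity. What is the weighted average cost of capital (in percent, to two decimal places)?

6.91%

Cost of equity via CAPM: Re = 2.6% + 1.16 × 5.2% = 8.6320%.
Total capital V = 167 + 67.2 = 234.2.
Equity: weight = 167/234.2 = 0.7131; cost = 8.632%.
Debt: weight = 67.2/234.2 = 0.2869; after-tax cost = 4% × (1 − 34%) = 2.6400%.
WACC = 0.7131 × 8.6320% + 0.2869 × 2.6400% = 6.9127%.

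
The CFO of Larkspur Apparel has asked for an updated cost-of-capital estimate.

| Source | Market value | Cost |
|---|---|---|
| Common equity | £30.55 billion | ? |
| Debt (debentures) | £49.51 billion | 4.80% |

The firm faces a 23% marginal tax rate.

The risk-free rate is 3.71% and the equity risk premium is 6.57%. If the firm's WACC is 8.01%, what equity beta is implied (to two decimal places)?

1.72

Total capital V = 30.55 + 49.51 = 80.06.
Equity weight = 30.55/80.06 = 0.3816.
Debentures weight = 49.51/80.06 = 0.6184.
Debt contribution = 0.6184 × 4.8% × (1 − 23%) = 2.2856%.
Required equity contribution = 8.01% − 2.2856% = 5.7244%  ⇒  Re = 15.0014%.
CAPM: 15.0014% = 3.71% + β × 6.57%  ⇒  β = 1.7186.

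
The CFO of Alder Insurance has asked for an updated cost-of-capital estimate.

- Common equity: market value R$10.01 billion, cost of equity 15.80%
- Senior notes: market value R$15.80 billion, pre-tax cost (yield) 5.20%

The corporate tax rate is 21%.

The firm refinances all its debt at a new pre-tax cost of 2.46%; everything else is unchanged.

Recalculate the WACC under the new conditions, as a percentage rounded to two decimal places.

7.32%

After the change:
Total capital V = 10.01 + 15.8 = 25.81.
Equity: weight = 10.01/25.81 = 0.3878; cost = 15.8%.
Senior notes: weight = 15.8/25.81 = 0.6122; after-tax cost = 2.46% × (1 − 21%) = 1.9434%.
WACC = 0.3878 × 15.8000% + 0.6122 × 1.9434% = 7.3175%.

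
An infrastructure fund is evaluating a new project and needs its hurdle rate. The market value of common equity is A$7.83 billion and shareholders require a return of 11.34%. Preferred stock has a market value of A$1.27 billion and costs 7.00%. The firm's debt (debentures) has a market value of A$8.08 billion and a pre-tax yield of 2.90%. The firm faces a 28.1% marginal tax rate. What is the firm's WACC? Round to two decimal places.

Total capital V = 7.83 + 1.27 + 8.08 = 17.18.
Equity: weight = 7.83/17.18 = 0.4558; cost = 11.34%.
Preferred: weight = 1.27/17.18 = 0.0739; cost = 7%.
Debentures: weight = 8.08/17.18 = 0.4703; after-tax cost = 2.9% × (1 − 28.1%) = 2.0851%.
WACC = 0.4558 × 11.3400% + 0.0739 × 7.0000% + 0.4703 × 2.0851% = 6.6665%.

6.67%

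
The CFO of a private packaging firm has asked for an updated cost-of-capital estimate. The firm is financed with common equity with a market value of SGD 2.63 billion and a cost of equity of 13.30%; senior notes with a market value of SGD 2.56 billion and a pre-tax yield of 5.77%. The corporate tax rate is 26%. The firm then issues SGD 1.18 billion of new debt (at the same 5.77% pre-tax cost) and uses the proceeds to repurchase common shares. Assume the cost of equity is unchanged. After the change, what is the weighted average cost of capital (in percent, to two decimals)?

After the change:
Total capital V = 1.45 + 3.74 = 5.19.
Equity: weight = 1.45/5.19 = 0.2794; cost = 13.3%.
Senior notes: weight = 3.74/5.19 = 0.7206; after-tax cost = 5.77% × (1 − 26%) = 4.2698%.
WACC = 0.2794 × 13.3000% + 0.7206 × 4.2698% = 6.7927%.

6.79%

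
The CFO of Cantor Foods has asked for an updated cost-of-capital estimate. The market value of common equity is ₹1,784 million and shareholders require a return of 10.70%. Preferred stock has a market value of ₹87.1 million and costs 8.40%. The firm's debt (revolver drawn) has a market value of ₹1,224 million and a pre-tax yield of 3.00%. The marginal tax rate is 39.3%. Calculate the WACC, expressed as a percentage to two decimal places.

7.12%

Total capital V = 1784 + 87.1 + 1224 = 3095.1.
Equity: weight = 1784/3095.1 = 0.5764; cost = 10.7%.
Preferred: weight = 87.1/3095.1 = 0.0281; cost = 8.4%.
Revolver drawn: weight = 1224/3095.1 = 0.3955; after-tax cost = 3% × (1 − 39.3%) = 1.8210%.
WACC = 0.5764 × 10.7000% + 0.0281 × 8.4000% + 0.3955 × 1.8210% = 7.1240%.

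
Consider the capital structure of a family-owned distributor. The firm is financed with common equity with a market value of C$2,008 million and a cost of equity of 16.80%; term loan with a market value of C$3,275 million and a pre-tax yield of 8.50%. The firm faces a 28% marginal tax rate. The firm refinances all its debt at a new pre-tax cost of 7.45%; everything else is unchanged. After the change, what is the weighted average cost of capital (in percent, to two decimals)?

After the change:
Total capital V = 2008 + 3275 = 5283.
Equity: weight = 2008/5283 = 0.3801; cost = 16.8%.
Term loan: weight = 3275/5283 = 0.6199; after-tax cost = 7.45% × (1 − 28%) = 5.3640%.
WACC = 0.3801 × 16.8000% + 0.6199 × 5.3640% = 9.7107%.

9.71%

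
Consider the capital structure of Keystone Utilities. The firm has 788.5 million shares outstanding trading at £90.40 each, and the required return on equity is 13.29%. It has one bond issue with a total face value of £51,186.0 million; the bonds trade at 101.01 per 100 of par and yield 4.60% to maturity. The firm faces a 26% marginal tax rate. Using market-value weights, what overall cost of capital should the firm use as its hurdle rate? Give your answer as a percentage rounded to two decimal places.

Market value of equity E = 90.4 × 788.5m = 71280.4m. Market value of debt D = 51186m × 101.01/100 = 51702.9786m.
Total capital V = 71280.4 + 51702.9786 = 122983.3786.
Equity: weight = 71280.4/122983.3786 = 0.5796; cost = 13.29%.
Bonds outstanding: weight = 51702.9786/122983.3786 = 0.4204; after-tax cost = 4.6% × (1 − 26%) = 3.4040%.
WACC = 0.5796 × 13.2900% + 0.4204 × 3.4040% = 9.1339%.

9.13%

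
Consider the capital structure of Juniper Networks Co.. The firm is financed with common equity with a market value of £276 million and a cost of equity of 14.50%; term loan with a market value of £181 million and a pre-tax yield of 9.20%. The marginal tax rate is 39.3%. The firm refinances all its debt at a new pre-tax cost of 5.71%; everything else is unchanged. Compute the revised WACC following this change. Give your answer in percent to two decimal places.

After the change:
Total capital V = 276 + 181 = 457.
Equity: weight = 276/457 = 0.6039; cost = 14.5%.
Term loan: weight = 181/457 = 0.3961; after-tax cost = 5.71% × (1 − 39.3%) = 3.4660%.
WACC = 0.6039 × 14.5000% + 0.3961 × 3.4660% = 10.1298%.

10.13%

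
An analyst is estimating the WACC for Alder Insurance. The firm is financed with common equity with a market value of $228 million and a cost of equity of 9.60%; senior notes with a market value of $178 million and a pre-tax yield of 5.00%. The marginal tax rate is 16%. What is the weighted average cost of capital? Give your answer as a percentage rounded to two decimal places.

Total capital V = 228 + 178 = 406.
Equity: weight = 228/406 = 0.5616; cost = 9.6%.
Senior notes: weight = 178/406 = 0.4384; after-tax cost = 5% × (1 − 16%) = 4.2000%.
WACC = 0.5616 × 9.6000% + 0.4384 × 4.2000% = 7.2325%.

7.23%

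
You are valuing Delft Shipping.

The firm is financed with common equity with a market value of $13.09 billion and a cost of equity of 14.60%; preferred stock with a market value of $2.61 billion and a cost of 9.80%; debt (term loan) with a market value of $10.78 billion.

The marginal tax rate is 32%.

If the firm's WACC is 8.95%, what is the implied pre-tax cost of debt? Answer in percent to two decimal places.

2.77%

Total capital V = 13.09 + 2.61 + 10.78 = 26.48.
Equity weight = 13.09/26.48 = 0.4943.
Preferred weight = 2.61/26.48 = 0.0986.
Term loan weight = 10.78/26.48 = 0.4071.
Equity contribution = 0.4943 × 14.6% = 7.2173%.
Preferred contribution = 0.0986 × 9.8% = 0.9659%.
Remaining for debt = 8.95% − 8.1832% = 0.7668%.
Rd × (1 − 32%) × 0.4071 = 0.7668%  ⇒  Rd = 2.7698%.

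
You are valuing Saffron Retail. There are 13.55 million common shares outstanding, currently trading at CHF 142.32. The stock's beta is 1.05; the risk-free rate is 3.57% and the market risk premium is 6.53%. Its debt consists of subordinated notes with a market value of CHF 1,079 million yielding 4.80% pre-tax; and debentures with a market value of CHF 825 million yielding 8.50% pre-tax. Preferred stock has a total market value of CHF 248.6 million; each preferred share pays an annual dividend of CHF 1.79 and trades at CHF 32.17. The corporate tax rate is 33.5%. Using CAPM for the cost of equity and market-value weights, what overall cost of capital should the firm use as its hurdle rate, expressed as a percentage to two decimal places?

Cost of equity via CAPM: Re = 3.57% + 1.05 × 6.53% = 10.4265%.
Cost of preferred: Rp = 1.79 / 32.17 = 5.5642%.
Market value of equity E = 142.32 × 13.55m = 1928.436m.
Total capital V = 1928.436 + 248.6 + 1079 + 825 = 4081.036.
Equity: weight = 1928.436/4081.036 = 0.4725; cost = 10.4265%.
Preferred: weight = 248.6/4081.036 = 0.0609; cost = 5.5642%.
Subordinated notes: weight = 1079/4081.036 = 0.2644; after-tax cost = 4.8% × (1 − 33.5%) = 3.1920%.
Debentures: weight = 825/4081.036 = 0.2022; after-tax cost = 8.5% × (1 − 33.5%) = 5.6525%.
WACC = 0.4725 × 10.4265% + 0.0609 × 5.5642% + 0.2644 × 3.1920% + 0.2022 × 5.6525% = 7.2525%.

7.25%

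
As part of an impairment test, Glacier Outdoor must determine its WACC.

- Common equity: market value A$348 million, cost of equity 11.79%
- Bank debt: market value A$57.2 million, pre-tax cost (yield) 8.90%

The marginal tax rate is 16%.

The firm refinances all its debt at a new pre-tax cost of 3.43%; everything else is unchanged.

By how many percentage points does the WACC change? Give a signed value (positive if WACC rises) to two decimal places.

Current WACC:
Total capital V = 348 + 57.2 = 405.2.
Equity: weight = 348/405.2 = 0.8588; cost = 11.79%.
Bank debt: weight = 57.2/405.2 = 0.1412; after-tax cost = 8.9% × (1 − 16%) = 7.4760%.
WACC = 0.8588 × 11.7900% + 0.1412 × 7.4760% = 11.1810%.
After the change:
Total capital V = 348 + 57.2 = 405.2.
Equity: weight = 348/405.2 = 0.8588; cost = 11.79%.
Bank debt: weight = 57.2/405.2 = 0.1412; after-tax cost = 3.43% × (1 − 16%) = 2.8812%.
WACC = 0.8588 × 11.7900% + 0.1412 × 2.8812% = 10.5324%.
Change in WACC = 10.5324% − 11.1810% = -0.6486 pp.

-0.65 pp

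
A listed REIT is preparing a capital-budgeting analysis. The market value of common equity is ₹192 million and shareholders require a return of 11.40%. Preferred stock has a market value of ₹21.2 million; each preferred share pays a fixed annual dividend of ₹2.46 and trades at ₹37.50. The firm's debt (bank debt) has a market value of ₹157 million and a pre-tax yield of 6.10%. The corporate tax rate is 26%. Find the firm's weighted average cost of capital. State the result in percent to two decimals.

Cost of preferred: Rp = 2.46 / 37.5 = 6.5600%.
Total capital V = 192 + 21.2 + 157 = 370.2.
Equity: weight = 192/370.2 = 0.5186; cost = 11.4%.
Preferred: weight = 21.2/370.2 = 0.0573; cost = 6.56%.
Bank debt: weight = 157/370.2 = 0.4241; after-tax cost = 6.1% × (1 − 26%) = 4.5140%.
WACC = 0.5186 × 11.4000% + 0.0573 × 6.5600% + 0.4241 × 4.5140% = 8.2025%.

8.20%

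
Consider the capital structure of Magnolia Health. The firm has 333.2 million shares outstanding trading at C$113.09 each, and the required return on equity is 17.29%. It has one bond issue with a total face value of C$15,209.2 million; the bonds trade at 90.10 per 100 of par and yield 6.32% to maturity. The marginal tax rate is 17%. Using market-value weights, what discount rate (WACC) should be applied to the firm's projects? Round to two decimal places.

14.08%

Market value of equity E = 113.09 × 333.2m = 37681.588m. Market value of debt D = 15209.2m × 90.1/100 = 13703.4892m.
Total capital V = 37681.588 + 13703.4892 = 51385.0772.
Equity: weight = 37681.588/51385.0772 = 0.7333; cost = 17.29%.
Bonds outstanding: weight = 13703.4892/51385.0772 = 0.2667; after-tax cost = 6.32% × (1 − 17%) = 5.2456%.
WACC = 0.7333 × 17.2900% + 0.2667 × 5.2456% = 14.0780%.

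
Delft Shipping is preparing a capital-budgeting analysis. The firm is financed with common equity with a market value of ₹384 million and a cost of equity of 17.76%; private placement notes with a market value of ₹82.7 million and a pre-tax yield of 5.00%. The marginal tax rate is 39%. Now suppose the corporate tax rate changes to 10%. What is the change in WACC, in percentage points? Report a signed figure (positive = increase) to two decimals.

Current WACC:
Total capital V = 384 + 82.7 = 466.7.
Equity: weight = 384/466.7 = 0.8228; cost = 17.76%.
Private placement notes: weight = 82.7/466.7 = 0.1772; after-tax cost = 5% × (1 − 39%) = 3.0500%.
WACC = 0.8228 × 17.7600% + 0.1772 × 3.0500% = 15.1534%.
After the change:
Total capital V = 384 + 82.7 = 466.7.
Equity: weight = 384/466.7 = 0.8228; cost = 17.76%.
Private placement notes: weight = 82.7/466.7 = 0.1772; after-tax cost = 5% × (1 − 10%) = 4.5000%.
WACC = 0.8228 × 17.7600% + 0.1772 × 4.5000% = 15.4103%.
Change in WACC = 15.4103% − 15.1534% = 0.2569 pp.

+0.26 pp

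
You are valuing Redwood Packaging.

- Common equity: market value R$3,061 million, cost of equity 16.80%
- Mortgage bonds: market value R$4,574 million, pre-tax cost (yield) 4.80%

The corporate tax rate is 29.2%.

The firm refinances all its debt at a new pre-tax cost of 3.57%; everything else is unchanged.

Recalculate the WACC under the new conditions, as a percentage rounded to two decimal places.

8.25%

After the change:
Total capital V = 3061 + 4574 = 7635.
Equity: weight = 3061/7635 = 0.4009; cost = 16.8%.
Mortgage bonds: weight = 4574/7635 = 0.5991; after-tax cost = 3.57% × (1 − 29.2%) = 2.5276%.
WACC = 0.4009 × 16.8000% + 0.5991 × 2.5276% = 8.2496%.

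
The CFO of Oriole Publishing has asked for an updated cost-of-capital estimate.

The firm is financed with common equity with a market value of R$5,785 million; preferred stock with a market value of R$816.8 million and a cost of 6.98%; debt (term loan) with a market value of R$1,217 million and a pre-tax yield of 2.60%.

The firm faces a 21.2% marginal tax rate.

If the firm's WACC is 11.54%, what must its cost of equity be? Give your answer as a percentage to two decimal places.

Total capital V = 5785 + 816.8 + 1217 = 7818.8.
Equity weight = 5785/7818.8 = 0.7399.
Preferred weight = 816.8/7818.8 = 0.1045.
Term loan weight = 1217/7818.8 = 0.1557.
Debt contribution = 0.1557 × 2.6% × (1 − 21.2%) = 0.3189%.
Preferred contribution = 0.1045 × 6.98% = 0.7292%.
Required equity contribution = 11.54% − 1.0481% = 10.4919%.
Re = 10.4919% / 0.7399 = 14.1805%.

14.18%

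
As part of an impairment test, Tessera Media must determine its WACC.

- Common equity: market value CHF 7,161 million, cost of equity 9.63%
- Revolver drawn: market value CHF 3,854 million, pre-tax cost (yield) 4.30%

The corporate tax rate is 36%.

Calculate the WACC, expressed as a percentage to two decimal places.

7.22%

Total capital V = 7161 + 3854 = 11015.
Equity: weight = 7161/11015 = 0.6501; cost = 9.63%.
Revolver drawn: weight = 3854/11015 = 0.3499; after-tax cost = 4.3% × (1 − 36%) = 2.7520%.
WACC = 0.6501 × 9.6300% + 0.3499 × 2.7520% = 7.2235%.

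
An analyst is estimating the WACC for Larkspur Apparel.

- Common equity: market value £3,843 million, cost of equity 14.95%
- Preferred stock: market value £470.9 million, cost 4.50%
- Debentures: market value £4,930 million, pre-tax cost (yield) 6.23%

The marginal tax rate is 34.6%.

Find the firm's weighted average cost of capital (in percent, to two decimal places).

Total capital V = 3843 + 470.9 + 4930 = 9243.9.
Equity: weight = 3843/9243.9 = 0.4157; cost = 14.95%.
Preferred: weight = 470.9/9243.9 = 0.0509; cost = 4.5%.
Debentures: weight = 4930/9243.9 = 0.5333; after-tax cost = 6.23% × (1 − 34.6%) = 4.0744%.
WACC = 0.4157 × 14.9500% + 0.0509 × 4.5000% + 0.5333 × 4.0744% = 8.6174%.

8.62%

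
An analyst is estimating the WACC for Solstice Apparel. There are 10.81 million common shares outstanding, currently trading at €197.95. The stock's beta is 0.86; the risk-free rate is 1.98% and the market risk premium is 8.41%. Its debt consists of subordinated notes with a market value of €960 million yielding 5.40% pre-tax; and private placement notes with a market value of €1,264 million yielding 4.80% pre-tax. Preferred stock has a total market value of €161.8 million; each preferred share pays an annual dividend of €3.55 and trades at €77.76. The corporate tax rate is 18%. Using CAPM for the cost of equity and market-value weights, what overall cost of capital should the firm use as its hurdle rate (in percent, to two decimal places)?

Cost of equity via CAPM: Re = 1.98% + 0.86 × 8.41% = 9.2126%.
Cost of preferred: Rp = 3.55 / 77.76 = 4.5653%.
Market value of equity E = 197.95 × 10.81m = 2139.8395m.
Total capital V = 2139.8395 + 161.8 + 960 + 1264 = 4525.6395.
Equity: weight = 2139.8395/4525.6395 = 0.4728; cost = 9.2126%.
Preferred: weight = 161.8/4525.6395 = 0.0358; cost = 4.5653%.
Subordinated notes: weight = 960/4525.6395 = 0.2121; after-tax cost = 5.4% × (1 − 18%) = 4.4280%.
Private placement notes: weight = 1264/4525.6395 = 0.2793; after-tax cost = 4.8% × (1 − 18%) = 3.9360%.
WACC = 0.4728 × 9.2126% + 0.0358 × 4.5653% + 0.2121 × 4.4280% + 0.2793 × 3.9360% = 6.5578%.

6.56%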